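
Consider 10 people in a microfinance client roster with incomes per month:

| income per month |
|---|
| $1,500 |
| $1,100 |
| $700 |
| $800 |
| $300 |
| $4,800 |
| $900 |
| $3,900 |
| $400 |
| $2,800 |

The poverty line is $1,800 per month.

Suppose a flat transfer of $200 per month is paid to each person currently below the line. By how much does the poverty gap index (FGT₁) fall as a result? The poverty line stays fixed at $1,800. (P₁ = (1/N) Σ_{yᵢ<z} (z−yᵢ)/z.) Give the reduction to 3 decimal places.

Before: below the line — $300, $400, $700, $800, $900, $1,100, $1,500; poverty gap index (FGT₁) = 0.38333.
After the $200 transfer: below the line — $500, $600, $900, $1,000, $1,100, $1,300, $1,700; poverty gap index (FGT₁) = 0.30556.
Reduction = 0.38333 − 0.30556 = 0.078.

0.078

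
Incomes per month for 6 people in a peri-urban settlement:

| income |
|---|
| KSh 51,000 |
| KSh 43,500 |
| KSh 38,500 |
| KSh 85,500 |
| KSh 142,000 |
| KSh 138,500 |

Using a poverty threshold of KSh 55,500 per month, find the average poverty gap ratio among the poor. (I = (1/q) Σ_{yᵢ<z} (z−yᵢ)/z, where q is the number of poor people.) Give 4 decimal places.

Below z: KSh 38,500, KSh 43,500, KSh 51,000 (q = 3 of N = 6).
Shortfall ratios (z−y)/z: 0.3063, 0.2162, 0.0811; sum = 0.603604.
The income-gap ratio divides by q (the poor only): 0.603604 / 3 = 0.2012.

0.2012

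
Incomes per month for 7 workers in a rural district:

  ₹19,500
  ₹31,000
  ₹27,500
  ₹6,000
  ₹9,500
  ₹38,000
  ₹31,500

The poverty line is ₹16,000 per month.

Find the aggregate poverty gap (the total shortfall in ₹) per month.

₹16,500

Poor units: ₹6,000, ₹9,500 (q = 2 of N = 7).
Individual gaps: 16000−6000 = 10000; 16000−9500 = 6500.
Aggregate gap = ₹16,500.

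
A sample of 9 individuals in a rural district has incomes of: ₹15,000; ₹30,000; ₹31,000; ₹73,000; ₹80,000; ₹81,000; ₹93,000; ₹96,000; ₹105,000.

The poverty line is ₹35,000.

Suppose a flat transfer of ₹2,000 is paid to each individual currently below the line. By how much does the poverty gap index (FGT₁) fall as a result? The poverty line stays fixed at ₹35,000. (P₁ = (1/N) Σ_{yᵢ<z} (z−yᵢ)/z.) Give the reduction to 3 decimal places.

Before: below the line — ₹15,000, ₹30,000, ₹31,000; poverty gap index (FGT₁) = 0.09206.
After the ₹2,000 transfer: below the line — ₹17,000, ₹32,000, ₹33,000; poverty gap index (FGT₁) = 0.07302.
Reduction = 0.09206 − 0.07302 = 0.019.

0.019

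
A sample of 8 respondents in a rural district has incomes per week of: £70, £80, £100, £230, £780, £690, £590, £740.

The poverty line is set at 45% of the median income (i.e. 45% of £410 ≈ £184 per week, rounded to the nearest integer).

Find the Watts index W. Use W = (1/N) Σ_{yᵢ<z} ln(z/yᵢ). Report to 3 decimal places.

Incomes under z: £70, £80, £100 (q = 3 of N = 8).
Log shortfalls: ln(184/70) = 0.9664; ln(184/80) = 0.8329; ln(184/100) = 0.6098.
W = 2.409115 / 8 = 0.301.

0.301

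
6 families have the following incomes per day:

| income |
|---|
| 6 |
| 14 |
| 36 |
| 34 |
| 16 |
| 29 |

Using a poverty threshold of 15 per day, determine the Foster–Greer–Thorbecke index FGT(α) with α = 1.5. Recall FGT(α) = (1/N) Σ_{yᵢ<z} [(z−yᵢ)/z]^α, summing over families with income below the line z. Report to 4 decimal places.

Poor units: 6, 14 (q = 2 of N = 6).
Gap ratios (z−y)/z: (15−6)/15 = 0.6000; (15−14)/15 = 0.0667.
Raised to α = 1.5: 0.46476; 0.01721.
Sum = 0.481971; FGT(1.5) = 0.481971 / 6 = 0.0803.

0.0803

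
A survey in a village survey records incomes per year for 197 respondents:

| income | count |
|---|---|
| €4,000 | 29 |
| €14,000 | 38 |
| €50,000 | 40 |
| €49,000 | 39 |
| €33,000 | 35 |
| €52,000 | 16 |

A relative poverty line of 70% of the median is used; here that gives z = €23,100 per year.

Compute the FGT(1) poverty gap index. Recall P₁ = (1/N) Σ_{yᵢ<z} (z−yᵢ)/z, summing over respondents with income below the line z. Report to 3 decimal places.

0.198

Below z: 29×€4,000, 38×€14,000 (q = 67 of N = 197).
Shortfall ratios: (23100−4000)/23100 = 0.8268 (×29); (23100−14000)/23100 = 0.3939 (×38).
Sum of shortfalls = 38.948052; P₁ averages over all N: 38.948052 / 197 = 0.198.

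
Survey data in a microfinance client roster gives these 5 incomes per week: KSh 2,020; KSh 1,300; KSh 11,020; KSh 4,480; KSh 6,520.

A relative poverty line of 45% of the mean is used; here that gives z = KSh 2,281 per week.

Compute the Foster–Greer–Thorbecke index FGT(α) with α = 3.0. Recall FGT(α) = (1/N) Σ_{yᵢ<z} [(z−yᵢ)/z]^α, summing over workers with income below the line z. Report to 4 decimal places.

0.0162

Below the line: KSh 1,300, KSh 2,020 (q = 2 of N = 5).
Relative gaps: (2281−1300)/2281 = 0.4301; (2281−2020)/2281 = 0.1144.
Raised to α = 3.0: 0.07955; 0.00150.
Sum = 0.081046; FGT(3.0) = 0.081046 / 5 = 0.0162.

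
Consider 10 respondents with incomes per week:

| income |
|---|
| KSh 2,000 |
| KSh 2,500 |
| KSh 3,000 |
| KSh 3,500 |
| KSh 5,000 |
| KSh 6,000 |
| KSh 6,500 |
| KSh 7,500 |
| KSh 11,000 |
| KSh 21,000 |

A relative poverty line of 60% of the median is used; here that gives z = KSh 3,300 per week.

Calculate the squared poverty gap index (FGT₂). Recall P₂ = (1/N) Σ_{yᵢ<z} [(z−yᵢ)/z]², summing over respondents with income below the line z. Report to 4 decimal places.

0.0222

Poor units: KSh 2,000, KSh 2,500, KSh 3,000 (q = 3 of N = 10).
Normalized shortfalls: (3300−2000)/3300 = 0.3939; (3300−2500)/3300 = 0.2424; (3300−3000)/3300 = 0.0909.
Squared: 0.1552; 0.0588; 0.0083.
Sum = 0.222222; P₂ = 0.222222 / 10 = 0.0222.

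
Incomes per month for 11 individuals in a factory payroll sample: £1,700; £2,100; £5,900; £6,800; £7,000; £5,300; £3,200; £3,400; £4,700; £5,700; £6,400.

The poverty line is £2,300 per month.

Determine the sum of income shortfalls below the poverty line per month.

£800

Poor units: £1,700, £2,100 (q = 2 of N = 11).
Individual gaps: 2300−1700 = 600; 2300−2100 = 200.
Aggregate gap = £800.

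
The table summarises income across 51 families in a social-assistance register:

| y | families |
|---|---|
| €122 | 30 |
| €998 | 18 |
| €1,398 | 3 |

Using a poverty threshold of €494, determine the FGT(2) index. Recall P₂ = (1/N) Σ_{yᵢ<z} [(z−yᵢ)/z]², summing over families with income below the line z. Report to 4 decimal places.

0.3336

Below the line: 30×€122 (q = 30 of N = 51).
Normalized shortfalls: (494−122)/494 = 0.7530 (×30).
Squared: 0.5671 (×30).
Sum = 17.011916; P₂ = 17.011916 / 51 = 0.3336.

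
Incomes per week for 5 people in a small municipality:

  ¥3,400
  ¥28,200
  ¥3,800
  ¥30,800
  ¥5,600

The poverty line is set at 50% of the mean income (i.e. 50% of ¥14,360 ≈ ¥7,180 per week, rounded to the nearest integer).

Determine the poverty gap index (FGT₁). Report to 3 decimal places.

0.243

Below z: ¥3,400, ¥3,800, ¥5,600 (q = 3 of N = 5).
Shortfall ratios: (7180−3400)/7180 = 0.5265; (7180−3800)/7180 = 0.4708; (7180−5600)/7180 = 0.2201.
Σ = 1.217270. Dividing by the full population N = 5 gives P₁ = 0.243.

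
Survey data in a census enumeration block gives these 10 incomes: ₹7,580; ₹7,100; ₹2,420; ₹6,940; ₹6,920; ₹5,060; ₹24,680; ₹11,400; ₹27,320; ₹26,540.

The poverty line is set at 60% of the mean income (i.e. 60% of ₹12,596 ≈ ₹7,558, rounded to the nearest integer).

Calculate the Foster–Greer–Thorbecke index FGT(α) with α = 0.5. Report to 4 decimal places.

Below the line: ₹2,420, ₹5,060, ₹6,920, ₹6,940, ₹7,100 (q = 5 of N = 10).
Shortfall ratios: (7558−2420)/7558 = 0.6798; (7558−5060)/7558 = 0.3305; (7558−6920)/7558 = 0.0844; (7558−6940)/7558 = 0.0818; (7558−7100)/7558 = 0.0606.
Raised to α = 0.5: 0.82451; 0.57490; 0.29054; 0.28595; 0.24617.
Sum = 2.222064; FGT(0.5) = 2.222064 / 10 = 0.2222.

0.2222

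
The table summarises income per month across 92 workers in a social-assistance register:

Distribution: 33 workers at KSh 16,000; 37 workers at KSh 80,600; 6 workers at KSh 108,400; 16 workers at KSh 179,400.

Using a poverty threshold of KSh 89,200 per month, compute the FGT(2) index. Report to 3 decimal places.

0.245

Below z: 33×KSh 16,000, 37×KSh 80,600 (q = 70 of N = 92).
Normalized shortfalls: (89200−16000)/89200 = 0.8206 (×33); (89200−80600)/89200 = 0.0964 (×37).
Squared: 0.6734 (×33); 0.0093 (×37).
Sum = 22.567119; P₂ = 22.567119 / 92 = 0.245.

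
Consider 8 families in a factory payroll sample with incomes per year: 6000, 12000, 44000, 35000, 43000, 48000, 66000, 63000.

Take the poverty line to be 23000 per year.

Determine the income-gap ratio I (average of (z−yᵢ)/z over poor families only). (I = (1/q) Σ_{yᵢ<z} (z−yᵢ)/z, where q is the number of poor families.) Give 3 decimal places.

Below z: 6000, 12000 (q = 2 of N = 8).
Relative gaps: 0.7391, 0.4783; sum = 1.217391.
The income-gap ratio divides by q (the poor only): 1.217391 / 2 = 0.609.

0.609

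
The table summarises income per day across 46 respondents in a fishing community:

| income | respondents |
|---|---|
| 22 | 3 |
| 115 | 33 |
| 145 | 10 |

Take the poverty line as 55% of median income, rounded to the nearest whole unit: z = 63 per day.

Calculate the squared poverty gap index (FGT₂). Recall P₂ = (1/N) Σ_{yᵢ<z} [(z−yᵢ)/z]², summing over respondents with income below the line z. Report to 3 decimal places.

0.028

Poor units: 3×22 (q = 3 of N = 46).
Relative gaps: (63−22)/63 = 0.6508 (×3).
Squared: 0.4235 (×3).
Sum = 1.270597; P₂ = 1.270597 / 46 = 0.028.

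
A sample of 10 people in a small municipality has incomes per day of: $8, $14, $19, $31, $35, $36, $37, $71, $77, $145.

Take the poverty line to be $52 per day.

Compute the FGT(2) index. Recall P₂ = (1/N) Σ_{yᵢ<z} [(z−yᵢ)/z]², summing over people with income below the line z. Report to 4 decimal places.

Below the line: $8, $14, $19, $31, $35, $36, $37 (q = 7 of N = 10).
Gap ratios (z−y)/z: (52−8)/52 = 0.8462; (52−14)/52 = 0.7308; (52−19)/52 = 0.6346; (52−31)/52 = 0.4038; (52−35)/52 = 0.3269; (52−36)/52 = 0.3077; (52−37)/52 = 0.2885.
Squared: 0.7160; 0.5340; 0.4027; 0.1631; 0.1069; 0.0947; 0.0832.
Sum = 2.100592; P₂ = 2.100592 / 10 = 0.2101.

0.2101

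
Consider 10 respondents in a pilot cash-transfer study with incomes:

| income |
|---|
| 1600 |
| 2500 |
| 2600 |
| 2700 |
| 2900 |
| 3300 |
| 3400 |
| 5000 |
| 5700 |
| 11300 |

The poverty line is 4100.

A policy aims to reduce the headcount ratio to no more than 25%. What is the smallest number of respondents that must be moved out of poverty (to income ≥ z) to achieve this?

5

7 of the 10 respondents are poor, so H = 7/10 = 0.700.
A headcount ratio of at most 25% allows at most ⌊0.25 × 10⌋ = 2 poor respondents.
So at least 7 − 2 = 5 must be lifted.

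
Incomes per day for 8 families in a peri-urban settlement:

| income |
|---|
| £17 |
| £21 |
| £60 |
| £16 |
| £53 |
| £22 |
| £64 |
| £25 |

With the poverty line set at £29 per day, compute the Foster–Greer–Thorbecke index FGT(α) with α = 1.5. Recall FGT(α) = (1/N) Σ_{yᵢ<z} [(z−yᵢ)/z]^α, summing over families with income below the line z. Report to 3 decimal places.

0.110

Poor units: £16, £17, £21, £22, £25 (q = 5 of N = 8).
Gap ratios (z−y)/z: (29−16)/29 = 0.4483; (29−17)/29 = 0.4138; (29−21)/29 = 0.2759; (29−22)/29 = 0.2414; (29−25)/29 = 0.1379.
Raised to α = 1.5: 0.30014; 0.26618; 0.14489; 0.11859; 0.05123.
Sum = 0.881022; FGT(1.5) = 0.881022 / 8 = 0.110.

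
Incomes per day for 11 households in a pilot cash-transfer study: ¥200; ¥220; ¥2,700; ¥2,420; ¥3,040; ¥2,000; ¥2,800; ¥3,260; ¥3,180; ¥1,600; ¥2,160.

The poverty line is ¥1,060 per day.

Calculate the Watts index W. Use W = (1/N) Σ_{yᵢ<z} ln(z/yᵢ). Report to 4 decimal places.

0.2946

Incomes under z: ¥200, ¥220 (q = 2 of N = 11).
Log shortfalls: ln(1060/200) = 1.6677; ln(1060/220) = 1.5724.
W = 3.240103 / 11 = 0.2946.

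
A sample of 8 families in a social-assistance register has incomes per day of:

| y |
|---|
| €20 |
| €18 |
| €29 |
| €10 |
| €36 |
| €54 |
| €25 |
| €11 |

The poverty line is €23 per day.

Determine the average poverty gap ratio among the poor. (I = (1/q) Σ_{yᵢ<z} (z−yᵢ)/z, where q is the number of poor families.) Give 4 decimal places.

Below the line: €10, €11, €18, €20 (q = 4 of N = 8).
Shortfall ratios (z−y)/z: 0.5652, 0.5217, 0.2174, 0.1304; sum = 1.434783.
I averages over the q = 4 poor units only: 1.434783 / 4 = 0.3587.

0.3587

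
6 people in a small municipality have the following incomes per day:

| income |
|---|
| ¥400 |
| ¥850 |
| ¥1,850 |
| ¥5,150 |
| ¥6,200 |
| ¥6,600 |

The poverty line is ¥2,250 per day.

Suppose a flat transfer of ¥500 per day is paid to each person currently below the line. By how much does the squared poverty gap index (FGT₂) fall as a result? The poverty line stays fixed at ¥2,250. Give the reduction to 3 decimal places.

0.096

Before: below the line — ¥400, ¥850, ¥1,850; squared poverty gap index (FGT₂) = 0.18247.
After the ¥500 transfer: below the line — ¥900, ¥1,350; squared poverty gap index (FGT₂) = 0.08667.
Reduction = 0.18247 − 0.08667 = 0.096.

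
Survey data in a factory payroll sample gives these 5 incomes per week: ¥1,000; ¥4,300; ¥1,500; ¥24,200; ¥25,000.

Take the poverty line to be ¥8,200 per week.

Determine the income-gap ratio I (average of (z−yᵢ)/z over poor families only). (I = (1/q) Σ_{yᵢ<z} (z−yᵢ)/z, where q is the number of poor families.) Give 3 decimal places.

Below z: ¥1,000, ¥1,500, ¥4,300 (q = 3 of N = 5).
Shortfall ratios (z−y)/z: 0.8780, 0.8171, 0.4756; sum = 2.170732.
The income-gap ratio divides by q (the poor only): 2.170732 / 3 = 0.724.

0.724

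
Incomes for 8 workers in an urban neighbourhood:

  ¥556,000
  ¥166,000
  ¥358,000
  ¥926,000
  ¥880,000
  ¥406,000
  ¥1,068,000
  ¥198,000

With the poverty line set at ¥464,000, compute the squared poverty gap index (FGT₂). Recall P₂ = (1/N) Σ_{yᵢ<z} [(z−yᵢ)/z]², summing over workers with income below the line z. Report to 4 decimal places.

0.1011

Below z: ¥166,000, ¥198,000, ¥358,000, ¥406,000 (q = 4 of N = 8).
Gap ratios (z−y)/z: (464000−166000)/464000 = 0.6422; (464000−198000)/464000 = 0.5733; (464000−358000)/464000 = 0.2284; (464000−406000)/464000 = 0.1250.
Squared: 0.4125; 0.3286; 0.0522; 0.0156.
Sum = 0.808933; P₂ = 0.808933 / 8 = 0.1011.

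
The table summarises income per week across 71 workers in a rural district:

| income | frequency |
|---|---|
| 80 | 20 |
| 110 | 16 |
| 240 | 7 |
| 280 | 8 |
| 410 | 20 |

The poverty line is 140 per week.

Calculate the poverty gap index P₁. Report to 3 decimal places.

0.169

Incomes under z: 20×80, 16×110 (q = 36 of N = 71).
Relative gaps: (140−80)/140 = 0.4286 (×20); (140−110)/140 = 0.2143 (×16).
Σ = 12.000000. Dividing by the full population N = 71 gives P₁ = 0.169.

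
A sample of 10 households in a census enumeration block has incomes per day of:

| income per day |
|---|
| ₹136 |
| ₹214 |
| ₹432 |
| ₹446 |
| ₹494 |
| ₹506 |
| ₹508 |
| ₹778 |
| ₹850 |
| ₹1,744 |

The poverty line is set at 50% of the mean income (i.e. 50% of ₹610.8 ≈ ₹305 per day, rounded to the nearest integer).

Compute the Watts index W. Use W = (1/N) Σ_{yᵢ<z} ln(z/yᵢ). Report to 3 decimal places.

0.116

Below z: ₹136, ₹214 (q = 2 of N = 10).
Log gaps: ln(305/136) = 0.8077; ln(305/214) = 0.3543.
W = 1.161993 / 10 = 0.116.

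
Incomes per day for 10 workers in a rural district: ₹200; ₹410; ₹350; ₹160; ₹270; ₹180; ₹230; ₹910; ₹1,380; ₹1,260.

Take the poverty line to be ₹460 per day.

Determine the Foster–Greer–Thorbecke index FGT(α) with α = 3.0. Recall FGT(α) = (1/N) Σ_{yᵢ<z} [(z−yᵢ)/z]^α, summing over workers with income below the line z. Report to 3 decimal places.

0.089

Below z: ₹160, ₹180, ₹200, ₹230, ₹270, ₹350, ₹410 (q = 7 of N = 10).
Relative gaps: (460−160)/460 = 0.6522; (460−180)/460 = 0.6087; (460−200)/460 = 0.5652; (460−230)/460 = 0.5000; (460−270)/460 = 0.4130; (460−350)/460 = 0.2391; (460−410)/460 = 0.1087.
Raised to α = 3.0: 0.27739; 0.22553; 0.18057; 0.12500; 0.07047; 0.01367; 0.00128.
Sum = 0.893914; FGT(3.0) = 0.893914 / 10 = 0.089.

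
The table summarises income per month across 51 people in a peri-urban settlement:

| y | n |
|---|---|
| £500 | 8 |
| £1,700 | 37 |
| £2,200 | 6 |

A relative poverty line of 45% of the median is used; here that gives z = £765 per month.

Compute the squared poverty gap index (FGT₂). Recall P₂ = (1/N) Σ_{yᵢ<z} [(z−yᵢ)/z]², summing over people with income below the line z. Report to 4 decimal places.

0.0188

Below z: 8×£500 (q = 8 of N = 51).
Relative gaps: (765−500)/765 = 0.3464 (×8).
Squared: 0.1200 (×8).
Sum = 0.959973; P₂ = 0.959973 / 51 = 0.0188.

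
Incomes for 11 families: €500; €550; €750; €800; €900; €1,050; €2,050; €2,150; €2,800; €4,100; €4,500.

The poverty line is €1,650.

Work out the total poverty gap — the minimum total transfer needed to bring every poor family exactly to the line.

€5,350

Below the line: €500, €550, €750, €800, €900, €1,050 (q = 6 of N = 11).
Individual gaps: 1650−500 = 1150; 1650−550 = 1100; 1650−750 = 900; 1650−800 = 850; 1650−900 = 750; 1650−1050 = 600.
Aggregate gap = €5,350.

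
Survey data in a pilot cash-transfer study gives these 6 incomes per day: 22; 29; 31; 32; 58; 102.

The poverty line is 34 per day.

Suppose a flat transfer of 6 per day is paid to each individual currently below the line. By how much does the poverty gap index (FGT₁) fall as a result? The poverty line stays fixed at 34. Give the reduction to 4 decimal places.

Before: below the line — 22, 29, 31, 32; poverty gap index (FGT₁) = 0.107843.
After the 6 transfer: below the line — 28; poverty gap index (FGT₁) = 0.029412.
Reduction = 0.107843 − 0.029412 = 0.0784.

0.0784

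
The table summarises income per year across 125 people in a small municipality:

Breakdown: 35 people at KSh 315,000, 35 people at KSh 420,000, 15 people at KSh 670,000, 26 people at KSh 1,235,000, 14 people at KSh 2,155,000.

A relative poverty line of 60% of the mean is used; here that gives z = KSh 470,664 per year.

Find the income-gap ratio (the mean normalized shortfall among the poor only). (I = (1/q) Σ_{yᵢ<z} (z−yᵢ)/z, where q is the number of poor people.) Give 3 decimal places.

Below z: 35×KSh 315,000, 35×KSh 420,000 (q = 70 of N = 125).
Relative gaps: 0.3307 (×35), 0.1076 (×35); sum = 15.343175.
I averages over the q = 70 poor units only: 15.343175 / 70 = 0.219.

0.219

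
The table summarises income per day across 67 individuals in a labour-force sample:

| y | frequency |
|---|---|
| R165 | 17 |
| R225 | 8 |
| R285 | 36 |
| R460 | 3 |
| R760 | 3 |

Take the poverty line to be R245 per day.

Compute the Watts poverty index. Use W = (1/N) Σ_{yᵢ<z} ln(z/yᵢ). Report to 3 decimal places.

Below the line: 17×R165, 8×R225 (q = 25 of N = 67).
ln(z/y) terms: ln(245/165) = 0.3953 (×17); ln(245/225) = 0.0852 (×8).
W = 7.401579 / 67 = 0.110.

0.110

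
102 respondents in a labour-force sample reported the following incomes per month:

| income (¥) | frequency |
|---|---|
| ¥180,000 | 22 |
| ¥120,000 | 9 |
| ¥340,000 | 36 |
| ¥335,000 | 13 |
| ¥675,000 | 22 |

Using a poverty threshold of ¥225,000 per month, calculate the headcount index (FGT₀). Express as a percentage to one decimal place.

30.4%

31 of the 102 respondents have income below ¥225,000.
H = 31/102 = 30.4%.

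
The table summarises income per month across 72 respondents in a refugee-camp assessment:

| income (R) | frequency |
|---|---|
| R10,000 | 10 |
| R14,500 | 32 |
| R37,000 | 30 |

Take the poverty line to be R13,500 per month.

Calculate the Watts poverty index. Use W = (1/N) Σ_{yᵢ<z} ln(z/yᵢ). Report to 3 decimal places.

0.042

Incomes under z: 10×R10,000 (q = 10 of N = 72).
Log gaps: ln(13500/10000) = 0.3001 (×10).
W = 3.001046 / 72 = 0.042.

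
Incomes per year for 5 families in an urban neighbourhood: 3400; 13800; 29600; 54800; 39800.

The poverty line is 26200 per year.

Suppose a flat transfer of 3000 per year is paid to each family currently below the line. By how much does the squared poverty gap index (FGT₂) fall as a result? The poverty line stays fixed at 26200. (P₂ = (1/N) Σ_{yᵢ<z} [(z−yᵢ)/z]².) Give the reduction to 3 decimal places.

0.056

Before: below the line — 3400, 13800; squared poverty gap index (FGT₂) = 0.19626.
After the 3000 transfer: below the line — 6400, 16800; squared poverty gap index (FGT₂) = 0.13997.
Reduction = 0.19626 − 0.13997 = 0.056.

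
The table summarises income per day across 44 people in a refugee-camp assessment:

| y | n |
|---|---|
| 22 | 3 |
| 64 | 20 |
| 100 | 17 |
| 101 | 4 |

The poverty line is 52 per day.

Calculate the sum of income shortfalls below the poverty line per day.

Below the line: 3×22 (q = 3 of N = 44).
Individual gaps: 3×(52−22) = 90.
Aggregate gap = 90.

90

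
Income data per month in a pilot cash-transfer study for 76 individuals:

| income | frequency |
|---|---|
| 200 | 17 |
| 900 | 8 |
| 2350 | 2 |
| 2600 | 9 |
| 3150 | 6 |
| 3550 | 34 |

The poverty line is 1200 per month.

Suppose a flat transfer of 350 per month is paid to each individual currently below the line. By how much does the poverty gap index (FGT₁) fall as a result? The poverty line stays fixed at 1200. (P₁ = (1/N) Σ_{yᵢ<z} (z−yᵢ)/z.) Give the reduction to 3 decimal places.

0.092

Before: below the line — 17×200, 8×900; poverty gap index (FGT₁) = 0.21272.
After the 350 transfer: below the line — 17×550; poverty gap index (FGT₁) = 0.12116.
Reduction = 0.21272 − 0.12116 = 0.092.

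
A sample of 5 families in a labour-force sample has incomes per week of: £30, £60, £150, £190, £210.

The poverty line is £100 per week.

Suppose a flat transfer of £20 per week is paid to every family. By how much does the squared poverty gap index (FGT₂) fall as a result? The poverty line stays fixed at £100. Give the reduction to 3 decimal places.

0.072

Before: below the line — £30, £60; squared poverty gap index (FGT₂) = 0.13000.
After the £20 transfer: below the line — £50, £80; squared poverty gap index (FGT₂) = 0.05800.
Reduction = 0.13000 − 0.05800 = 0.072.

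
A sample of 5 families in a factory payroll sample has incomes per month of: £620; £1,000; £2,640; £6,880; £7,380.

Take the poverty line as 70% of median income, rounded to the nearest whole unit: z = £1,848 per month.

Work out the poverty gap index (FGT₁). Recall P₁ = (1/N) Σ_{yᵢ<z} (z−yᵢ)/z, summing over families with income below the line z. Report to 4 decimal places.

Poor units: £620, £1,000 (q = 2 of N = 5).
Relative gaps: (1848−620)/1848 = 0.6645; (1848−1000)/1848 = 0.4589.
Sum of shortfalls = 1.123377; P₁ averages over all N: 1.123377 / 5 = 0.2247.

0.2247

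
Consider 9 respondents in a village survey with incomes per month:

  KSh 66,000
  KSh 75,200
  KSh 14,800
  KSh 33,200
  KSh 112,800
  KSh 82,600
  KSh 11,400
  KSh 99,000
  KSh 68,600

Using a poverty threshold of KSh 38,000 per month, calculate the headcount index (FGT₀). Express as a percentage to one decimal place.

33.3%

3 of the 9 respondents have income below KSh 38,000.
H = 3/9 = 33.3%.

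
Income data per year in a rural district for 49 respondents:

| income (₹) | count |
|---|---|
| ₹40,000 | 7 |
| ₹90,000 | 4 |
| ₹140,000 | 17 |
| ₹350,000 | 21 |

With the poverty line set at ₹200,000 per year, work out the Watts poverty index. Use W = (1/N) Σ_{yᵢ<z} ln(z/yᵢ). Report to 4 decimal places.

Incomes under z: 7×₹40,000, 4×₹90,000, 17×₹140,000 (q = 28 of N = 49).
Log shortfalls: ln(200000/40000) = 1.6094 (×7); ln(200000/90000) = 0.7985 (×4); ln(200000/140000) = 0.3567 (×17).
W = 20.523570 / 49 = 0.4188.

0.4188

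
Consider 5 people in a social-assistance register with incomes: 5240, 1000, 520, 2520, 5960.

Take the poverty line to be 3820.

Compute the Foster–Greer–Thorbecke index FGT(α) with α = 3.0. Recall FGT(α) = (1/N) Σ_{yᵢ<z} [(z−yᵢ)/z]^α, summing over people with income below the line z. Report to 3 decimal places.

Poor units: 520, 1000, 2520 (q = 3 of N = 5).
Relative gaps: (3820−520)/3820 = 0.8639; (3820−1000)/3820 = 0.7382; (3820−2520)/3820 = 0.3403.
Raised to α = 3.0: 0.64469; 0.40231; 0.03941.
Sum = 1.086411; FGT(3.0) = 1.086411 / 5 = 0.217.

0.217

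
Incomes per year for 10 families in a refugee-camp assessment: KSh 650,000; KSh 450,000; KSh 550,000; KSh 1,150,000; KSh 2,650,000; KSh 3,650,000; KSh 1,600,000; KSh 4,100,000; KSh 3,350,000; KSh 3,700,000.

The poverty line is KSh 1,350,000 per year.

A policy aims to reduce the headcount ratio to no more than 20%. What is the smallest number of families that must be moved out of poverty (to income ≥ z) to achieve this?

4 of the 10 families are poor, so H = 4/10 = 0.400.
A headcount ratio of at most 20% allows at most ⌊0.20 × 10⌋ = 2 poor families.
So at least 4 − 2 = 2 must be lifted.

2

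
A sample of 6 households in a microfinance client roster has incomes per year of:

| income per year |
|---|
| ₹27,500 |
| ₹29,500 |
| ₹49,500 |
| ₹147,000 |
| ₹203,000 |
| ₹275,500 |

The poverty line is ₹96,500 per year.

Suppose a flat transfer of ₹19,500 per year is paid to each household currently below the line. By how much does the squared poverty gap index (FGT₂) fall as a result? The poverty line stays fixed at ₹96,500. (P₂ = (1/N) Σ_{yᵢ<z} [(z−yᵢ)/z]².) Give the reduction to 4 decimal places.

0.1073

Before: below the line — ₹27,500, ₹29,500, ₹49,500; squared poverty gap index (FGT₂) = 0.205088.
After the ₹19,500 transfer: below the line — ₹47,000, ₹49,000, ₹69,000; squared poverty gap index (FGT₂) = 0.097770.
Reduction = 0.205088 − 0.097770 = 0.1073.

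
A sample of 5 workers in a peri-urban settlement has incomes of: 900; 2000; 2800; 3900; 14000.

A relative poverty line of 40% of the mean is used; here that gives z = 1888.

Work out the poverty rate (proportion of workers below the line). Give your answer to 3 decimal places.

1 of the 5 workers have income below 1888.
H = 1/5 = 0.200.

0.200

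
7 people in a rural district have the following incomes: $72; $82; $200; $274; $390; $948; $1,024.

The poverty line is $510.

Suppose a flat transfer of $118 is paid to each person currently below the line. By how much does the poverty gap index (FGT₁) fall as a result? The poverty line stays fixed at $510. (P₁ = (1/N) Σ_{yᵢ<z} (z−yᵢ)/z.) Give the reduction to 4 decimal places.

Before: below the line — $72, $82, $200, $274, $390; poverty gap index (FGT₁) = 0.429132.
After the $118 transfer: below the line — $190, $200, $318, $392, $508; poverty gap index (FGT₁) = 0.263866.
Reduction = 0.429132 − 0.263866 = 0.1653.

0.1653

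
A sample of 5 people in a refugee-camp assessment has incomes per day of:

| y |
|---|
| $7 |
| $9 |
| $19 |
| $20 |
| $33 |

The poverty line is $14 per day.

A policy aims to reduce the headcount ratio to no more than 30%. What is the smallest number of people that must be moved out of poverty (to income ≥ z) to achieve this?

2 of the 5 people are poor, so H = 2/5 = 0.400.
A headcount ratio of at most 30% allows at most ⌊0.30 × 5⌋ = 1 poor people.
So at least 2 − 1 = 1 must be lifted.

1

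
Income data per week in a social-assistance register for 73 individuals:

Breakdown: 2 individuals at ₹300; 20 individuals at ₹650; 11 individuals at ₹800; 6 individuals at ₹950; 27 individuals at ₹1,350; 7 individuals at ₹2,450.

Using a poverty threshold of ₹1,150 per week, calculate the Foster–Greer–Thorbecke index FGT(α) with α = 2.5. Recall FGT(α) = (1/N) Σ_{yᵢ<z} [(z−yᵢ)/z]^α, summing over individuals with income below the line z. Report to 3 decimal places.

0.056

Below the line: 2×₹300, 20×₹650, 11×₹800, 6×₹950 (q = 39 of N = 73).
Gap ratios (z−y)/z: (1150−300)/1150 = 0.7391 (×2); (1150−650)/1150 = 0.4348 (×20); (1150−800)/1150 = 0.3043 (×11); (1150−950)/1150 = 0.1739 (×6).
Raised to α = 2.5: 0.46968 (×2); 0.12465 (×20); 0.05110 (×11); 0.01261 (×6).
Sum = 4.070079; FGT(2.5) = 4.070079 / 73 = 0.056.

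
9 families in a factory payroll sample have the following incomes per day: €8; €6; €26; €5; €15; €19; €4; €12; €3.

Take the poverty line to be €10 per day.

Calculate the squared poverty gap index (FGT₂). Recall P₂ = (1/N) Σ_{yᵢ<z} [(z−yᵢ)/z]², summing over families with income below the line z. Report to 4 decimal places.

0.1444

Incomes under z: €3, €4, €5, €6, €8 (q = 5 of N = 9).
Gap ratios (z−y)/z: (10−3)/10 = 0.7000; (10−4)/10 = 0.6000; (10−5)/10 = 0.5000; (10−6)/10 = 0.4000; (10−8)/10 = 0.2000.
Squared: 0.4900; 0.3600; 0.2500; 0.1600; 0.0400.
Sum = 1.300000; P₂ = 1.300000 / 9 = 0.1444.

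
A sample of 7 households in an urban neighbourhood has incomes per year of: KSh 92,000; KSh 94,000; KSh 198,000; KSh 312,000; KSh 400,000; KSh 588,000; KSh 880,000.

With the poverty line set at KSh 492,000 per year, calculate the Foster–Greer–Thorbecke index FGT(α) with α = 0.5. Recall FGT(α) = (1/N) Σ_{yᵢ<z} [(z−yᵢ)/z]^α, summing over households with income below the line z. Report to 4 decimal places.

Below the line: KSh 92,000, KSh 94,000, KSh 198,000, KSh 312,000, KSh 400,000 (q = 5 of N = 7).
Normalized shortfalls: (492000−92000)/492000 = 0.8130; (492000−94000)/492000 = 0.8089; (492000−198000)/492000 = 0.5976; (492000−312000)/492000 = 0.3659; (492000−400000)/492000 = 0.1870.
Raised to α = 0.5: 0.90167; 0.89941; 0.77302; 0.60486; 0.43243.
Sum = 3.611387; FGT(0.5) = 3.611387 / 7 = 0.5159.

0.5159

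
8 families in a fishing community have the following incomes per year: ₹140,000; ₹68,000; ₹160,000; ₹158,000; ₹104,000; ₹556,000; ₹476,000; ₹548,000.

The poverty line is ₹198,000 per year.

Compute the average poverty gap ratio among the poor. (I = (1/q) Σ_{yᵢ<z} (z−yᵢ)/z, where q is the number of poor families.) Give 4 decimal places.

Below z: ₹68,000, ₹104,000, ₹140,000, ₹158,000, ₹160,000 (q = 5 of N = 8).
Shortfall ratios (z−y)/z: 0.6566, 0.4747, 0.2929, 0.2020, 0.1919; sum = 1.818182.
I averages over the q = 5 poor units only: 1.818182 / 5 = 0.3636.

0.3636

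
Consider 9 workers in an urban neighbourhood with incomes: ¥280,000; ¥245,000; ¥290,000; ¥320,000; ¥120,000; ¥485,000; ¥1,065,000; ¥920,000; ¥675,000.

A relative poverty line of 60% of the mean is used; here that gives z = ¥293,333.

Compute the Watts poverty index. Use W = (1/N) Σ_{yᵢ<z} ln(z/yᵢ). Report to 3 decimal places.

Below z: ¥120,000, ¥245,000, ¥280,000, ¥290,000 (q = 4 of N = 9).
Log shortfalls: ln(293333/120000) = 0.8938; ln(293333/245000) = 0.1801; ln(293333/280000) = 0.0465; ln(293333/290000) = 0.0114.
W = 1.131813 / 9 = 0.126.

0.126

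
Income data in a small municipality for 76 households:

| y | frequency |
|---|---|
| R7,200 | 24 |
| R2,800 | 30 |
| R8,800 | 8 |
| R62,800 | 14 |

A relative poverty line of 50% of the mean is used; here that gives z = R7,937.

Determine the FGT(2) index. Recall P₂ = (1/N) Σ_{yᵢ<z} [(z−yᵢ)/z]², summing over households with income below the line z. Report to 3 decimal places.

0.168

Poor units: 30×R2,800, 24×R7,200 (q = 54 of N = 76).
Normalized shortfalls: (7937−2800)/7937 = 0.6472 (×30); (7937−7200)/7937 = 0.0929 (×24).
Squared: 0.4189 (×30); 0.0086 (×24).
Sum = 12.773819; P₂ = 12.773819 / 76 = 0.168.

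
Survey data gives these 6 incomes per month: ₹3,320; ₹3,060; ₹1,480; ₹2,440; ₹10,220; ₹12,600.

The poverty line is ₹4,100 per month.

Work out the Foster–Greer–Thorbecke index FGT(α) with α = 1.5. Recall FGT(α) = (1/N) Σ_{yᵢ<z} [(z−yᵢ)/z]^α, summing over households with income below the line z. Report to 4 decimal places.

0.1632

Incomes under z: ₹1,480, ₹2,440, ₹3,060, ₹3,320 (q = 4 of N = 6).
Normalized shortfalls: (4100−1480)/4100 = 0.6390; (4100−2440)/4100 = 0.4049; (4100−3060)/4100 = 0.2537; (4100−3320)/4100 = 0.1902.
Raised to α = 1.5: 0.51083; 0.25762; 0.12775; 0.08298.
Sum = 0.979186; FGT(1.5) = 0.979186 / 6 = 0.1632.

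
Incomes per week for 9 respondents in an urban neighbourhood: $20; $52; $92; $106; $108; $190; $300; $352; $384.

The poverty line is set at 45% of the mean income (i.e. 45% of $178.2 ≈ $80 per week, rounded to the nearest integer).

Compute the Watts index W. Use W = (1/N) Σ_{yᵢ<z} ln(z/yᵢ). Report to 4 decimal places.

Poor units: $20, $52 (q = 2 of N = 9).
Log gaps: ln(80/20) = 1.3863; ln(80/52) = 0.4308.
W = 1.817077 / 9 = 0.2019.

0.2019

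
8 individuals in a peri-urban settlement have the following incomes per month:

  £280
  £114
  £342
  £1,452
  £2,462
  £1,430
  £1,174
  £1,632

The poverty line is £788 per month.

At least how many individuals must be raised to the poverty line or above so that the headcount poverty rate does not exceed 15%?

Currently q = 3 of N = 8 are below the line (H = 0.375).
A headcount ratio of at most 15% allows at most ⌊0.15 × 8⌋ = 1 poor individuals.
So at least 3 − 1 = 2 must be lifted.

2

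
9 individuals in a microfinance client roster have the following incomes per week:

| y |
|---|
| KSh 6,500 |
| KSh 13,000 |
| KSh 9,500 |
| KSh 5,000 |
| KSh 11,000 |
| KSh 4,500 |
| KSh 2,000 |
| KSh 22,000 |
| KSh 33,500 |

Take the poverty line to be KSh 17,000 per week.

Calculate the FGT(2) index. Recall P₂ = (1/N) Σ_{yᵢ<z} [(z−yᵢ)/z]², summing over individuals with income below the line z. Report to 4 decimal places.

0.2859

Poor units: KSh 2,000, KSh 4,500, KSh 5,000, KSh 6,500, KSh 9,500, KSh 11,000, KSh 13,000 (q = 7 of N = 9).
Relative gaps: (17000−2000)/17000 = 0.8824; (17000−4500)/17000 = 0.7353; (17000−5000)/17000 = 0.7059; (17000−6500)/17000 = 0.6176; (17000−9500)/17000 = 0.4412; (17000−11000)/17000 = 0.3529; (17000−13000)/17000 = 0.2353.
Squared: 0.7785; 0.5407; 0.4983; 0.3815; 0.1946; 0.1246; 0.0554.
Sum = 2.573529; P₂ = 2.573529 / 9 = 0.2859.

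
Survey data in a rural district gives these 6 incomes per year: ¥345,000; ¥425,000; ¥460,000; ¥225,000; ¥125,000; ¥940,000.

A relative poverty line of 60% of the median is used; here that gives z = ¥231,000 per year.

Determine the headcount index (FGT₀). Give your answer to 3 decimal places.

0.333

2 of the 6 individuals have income below ¥231,000.
H = 2/6 = 0.333.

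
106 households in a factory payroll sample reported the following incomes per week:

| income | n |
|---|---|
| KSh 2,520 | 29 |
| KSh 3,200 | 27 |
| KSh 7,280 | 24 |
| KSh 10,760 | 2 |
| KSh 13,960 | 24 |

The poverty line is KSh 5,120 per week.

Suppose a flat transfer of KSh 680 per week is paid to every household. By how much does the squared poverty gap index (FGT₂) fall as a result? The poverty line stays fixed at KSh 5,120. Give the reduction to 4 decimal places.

0.0530

Before: below the line — 29×KSh 2,520, 27×KSh 3,200; squared poverty gap index (FGT₂) = 0.106370.
After the KSh 680 transfer: below the line — 29×KSh 3,200, 27×KSh 3,880; squared poverty gap index (FGT₂) = 0.053413.
Reduction = 0.106370 − 0.053413 = 0.0530.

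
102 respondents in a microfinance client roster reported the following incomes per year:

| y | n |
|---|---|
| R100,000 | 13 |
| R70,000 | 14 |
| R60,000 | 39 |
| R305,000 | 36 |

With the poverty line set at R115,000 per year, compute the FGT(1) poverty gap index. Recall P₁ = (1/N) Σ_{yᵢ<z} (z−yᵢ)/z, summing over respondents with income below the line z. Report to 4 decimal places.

Incomes under z: 39×R60,000, 14×R70,000, 13×R100,000 (q = 66 of N = 102).
Normalized shortfalls: (115000−60000)/115000 = 0.4783 (×39); (115000−70000)/115000 = 0.3913 (×14); (115000−100000)/115000 = 0.1304 (×13).
Σ = 25.826087. Dividing by the full population N = 102 gives P₁ = 0.2532.

0.2532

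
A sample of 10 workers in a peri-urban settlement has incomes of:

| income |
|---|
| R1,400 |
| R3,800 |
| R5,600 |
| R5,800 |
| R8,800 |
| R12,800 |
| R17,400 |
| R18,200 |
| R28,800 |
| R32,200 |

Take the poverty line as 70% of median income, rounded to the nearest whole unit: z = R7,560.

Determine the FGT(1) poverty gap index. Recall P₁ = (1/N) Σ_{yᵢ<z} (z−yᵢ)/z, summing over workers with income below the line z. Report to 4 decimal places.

Below z: R1,400, R3,800, R5,600, R5,800 (q = 4 of N = 10).
Relative gaps: (7560−1400)/7560 = 0.8148; (7560−3800)/7560 = 0.4974; (7560−5600)/7560 = 0.2593; (7560−5800)/7560 = 0.2328.
Σ = 1.804233. Dividing by the full population N = 10 gives P₁ = 0.1804.

0.1804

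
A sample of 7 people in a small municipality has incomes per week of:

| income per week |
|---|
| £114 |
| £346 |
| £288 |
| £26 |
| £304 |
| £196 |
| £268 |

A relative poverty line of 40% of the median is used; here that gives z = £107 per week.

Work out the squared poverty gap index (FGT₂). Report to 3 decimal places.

0.082

Incomes under z: £26 (q = 1 of N = 7).
Normalized shortfalls: (107−26)/107 = 0.7570.
Squared: 0.5731.
Sum = 0.573063; P₂ = 0.573063 / 7 = 0.082.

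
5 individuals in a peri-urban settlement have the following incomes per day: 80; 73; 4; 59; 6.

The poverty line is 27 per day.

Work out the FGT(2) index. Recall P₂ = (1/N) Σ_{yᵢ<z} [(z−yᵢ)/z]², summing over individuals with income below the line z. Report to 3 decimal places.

0.266

Below the line: 4, 6 (q = 2 of N = 5).
Normalized shortfalls: (27−4)/27 = 0.8519; (27−6)/27 = 0.7778.
Squared: 0.7257; 0.6049.
Sum = 1.330590; P₂ = 1.330590 / 5 = 0.266.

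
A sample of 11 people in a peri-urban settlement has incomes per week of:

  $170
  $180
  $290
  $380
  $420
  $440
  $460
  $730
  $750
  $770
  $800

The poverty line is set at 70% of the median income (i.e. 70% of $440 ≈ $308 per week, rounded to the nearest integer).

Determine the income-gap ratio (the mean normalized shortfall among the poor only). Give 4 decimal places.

Below the line: $170, $180, $290 (q = 3 of N = 11).
Shortfall ratios (z−y)/z: 0.4481, 0.4156, 0.0584; sum = 0.922078.
I averages over the q = 3 poor units only: 0.922078 / 3 = 0.3074.

0.3074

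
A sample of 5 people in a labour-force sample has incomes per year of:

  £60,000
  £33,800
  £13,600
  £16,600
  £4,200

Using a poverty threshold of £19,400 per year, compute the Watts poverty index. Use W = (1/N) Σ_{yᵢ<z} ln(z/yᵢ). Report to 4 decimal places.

0.4083

Below z: £4,200, £13,600, £16,600 (q = 3 of N = 5).
ln(z/y) terms: ln(19400/4200) = 1.5302; ln(19400/13600) = 0.3552; ln(19400/16600) = 0.1559.
W = 2.041262 / 5 = 0.4083.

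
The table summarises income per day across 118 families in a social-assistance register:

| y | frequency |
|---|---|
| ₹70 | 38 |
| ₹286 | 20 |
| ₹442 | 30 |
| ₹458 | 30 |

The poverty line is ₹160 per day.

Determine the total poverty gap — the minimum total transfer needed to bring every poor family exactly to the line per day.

Below the line: 38×₹70 (q = 38 of N = 118).
Individual gaps: 38×(160−70) = 3420.
Aggregate gap = ₹3,420.

₹3,420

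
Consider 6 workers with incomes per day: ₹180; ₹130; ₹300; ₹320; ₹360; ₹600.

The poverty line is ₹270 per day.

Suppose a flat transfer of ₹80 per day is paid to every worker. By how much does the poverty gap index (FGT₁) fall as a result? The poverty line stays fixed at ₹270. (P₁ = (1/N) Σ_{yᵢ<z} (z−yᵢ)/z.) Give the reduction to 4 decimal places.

Before: below the line — ₹130, ₹180; poverty gap index (FGT₁) = 0.141975.
After the ₹80 transfer: below the line — ₹210, ₹260; poverty gap index (FGT₁) = 0.043210.
Reduction = 0.141975 − 0.043210 = 0.0988.

0.0988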